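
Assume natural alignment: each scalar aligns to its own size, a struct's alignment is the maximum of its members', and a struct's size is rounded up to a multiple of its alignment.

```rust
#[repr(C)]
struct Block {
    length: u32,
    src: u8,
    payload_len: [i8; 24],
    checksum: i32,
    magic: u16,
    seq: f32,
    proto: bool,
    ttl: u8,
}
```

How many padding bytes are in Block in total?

7

length at 0 (size 4, align 4) → ends 4
src at 4 (size 1, align 1) → ends 5
payload_len at 5 (size 24, align 1) → ends 29
pad 3 to align 4 for checksum
checksum at 32 (size 4, align 4) → ends 36
magic at 36 (size 2, align 2) → ends 38
pad 2 to align 4 for seq
seq at 40 (size 4, align 4) → ends 44
proto at 44 (size 1, align 1) → ends 45
ttl at 45 (size 1, align 1) → ends 46
tail pad 2 to reach multiple of 4
total 48 bytes, alignment 4
data bytes 41, size 48 → padding 7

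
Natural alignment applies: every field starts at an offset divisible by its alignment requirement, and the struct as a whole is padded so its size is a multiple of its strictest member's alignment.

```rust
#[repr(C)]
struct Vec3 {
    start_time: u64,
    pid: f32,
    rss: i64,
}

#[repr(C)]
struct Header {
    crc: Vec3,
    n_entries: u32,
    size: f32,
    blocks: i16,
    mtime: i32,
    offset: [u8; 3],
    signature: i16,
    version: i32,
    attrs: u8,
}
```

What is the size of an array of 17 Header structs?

952

Vec3: @0: start_time [8B, align 8] → 8; @8: pid [4B, align 4] → 12; +4 pad (align 8); @16: rss [8B, align 8] → 24; size 24, align 8
@0: crc [24B, align 8] → 24
@24: n_entries [4B, align 4] → 28
@28: size [4B, align 4] → 32
@32: blocks [2B, align 2] → 34
+2 pad (align 4)
@36: mtime [4B, align 4] → 40
@40: offset [3B, align 1] → 43
+1 pad (align 2)
@44: signature [2B, align 2] → 46
+2 pad (align 4)
@48: version [4B, align 4] → 52
@52: attrs [1B, align 1] → 53
+3 tail pad (align 8)
size 56, align 8
array of 17: 17 × 56 = 952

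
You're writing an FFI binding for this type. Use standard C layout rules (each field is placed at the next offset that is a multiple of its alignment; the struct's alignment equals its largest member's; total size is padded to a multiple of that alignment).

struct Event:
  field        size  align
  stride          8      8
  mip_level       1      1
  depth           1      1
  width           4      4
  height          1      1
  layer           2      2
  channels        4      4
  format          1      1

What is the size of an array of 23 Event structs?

736

@0: stride [8B, align 8] → 8
@8: mip_level [1B, align 1] → 9
@9: depth [1B, align 1] → 10
+2 pad (align 4)
@12: width [4B, align 4] → 16
@16: height [1B, align 1] → 17
+1 pad (align 2)
@18: layer [2B, align 2] → 20
@20: channels [4B, align 4] → 24
@24: format [1B, align 1] → 25
+7 tail pad (align 8)
size 32, align 8
array of 23: 23 × 32 = 736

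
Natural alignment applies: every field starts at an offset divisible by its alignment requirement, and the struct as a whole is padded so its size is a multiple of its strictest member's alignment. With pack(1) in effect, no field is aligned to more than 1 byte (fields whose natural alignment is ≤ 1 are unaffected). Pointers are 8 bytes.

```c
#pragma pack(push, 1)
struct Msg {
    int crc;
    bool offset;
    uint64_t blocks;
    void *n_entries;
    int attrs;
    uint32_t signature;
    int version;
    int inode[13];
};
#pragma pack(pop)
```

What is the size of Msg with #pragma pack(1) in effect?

85

@0: crc [4B, align 1] → 4
@4: offset [1B, align 1] → 5
@5: blocks [8B, align 1] → 13
@13: n_entries [8B, align 1] → 21
@21: attrs [4B, align 1] → 25
@25: signature [4B, align 1] → 29
@29: version [4B, align 1] → 33
@33: inode [52B, align 1] → 85
size 85, align 1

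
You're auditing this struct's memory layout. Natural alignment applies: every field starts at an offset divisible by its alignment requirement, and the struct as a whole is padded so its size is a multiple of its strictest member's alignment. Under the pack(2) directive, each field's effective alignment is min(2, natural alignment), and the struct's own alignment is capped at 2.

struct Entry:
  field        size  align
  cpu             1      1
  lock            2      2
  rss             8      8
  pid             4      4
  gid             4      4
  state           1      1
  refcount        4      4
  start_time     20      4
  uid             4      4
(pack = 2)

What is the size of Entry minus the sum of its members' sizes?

2

cpu at 0 (size 1, align 1) → ends 1
pad 1 to align 2 for lock
lock at 2 (size 2, align 2) → ends 4
rss at 4 (size 8, align 2) → ends 12
pid at 12 (size 4, align 2) → ends 16
gid at 16 (size 4, align 2) → ends 20
state at 20 (size 1, align 1) → ends 21
pad 1 to align 2 for refcount
refcount at 22 (size 4, align 2) → ends 26
start_time at 26 (size 20, align 2) → ends 46
uid at 46 (size 4, align 2) → ends 50
total 50 bytes, alignment 2
data bytes 48, size 50 → padding 2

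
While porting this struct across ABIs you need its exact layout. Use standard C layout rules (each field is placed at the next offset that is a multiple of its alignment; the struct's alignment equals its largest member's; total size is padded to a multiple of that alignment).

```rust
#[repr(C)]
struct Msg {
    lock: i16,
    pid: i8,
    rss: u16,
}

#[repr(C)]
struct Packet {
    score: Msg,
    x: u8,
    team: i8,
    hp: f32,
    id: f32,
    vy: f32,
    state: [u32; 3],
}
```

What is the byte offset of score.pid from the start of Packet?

Msg: lock at 0 (size 2, align 2) → ends 2; pid at 2 (size 1, align 1) → ends 3; pad 1 to align 2 for rss; rss at 4 (size 2, align 2) → ends 6; total 6 bytes, alignment 2
score at 0 (size 6, align 2) → ends 6
within Msg: pid at 2
0 + 2 = 2

2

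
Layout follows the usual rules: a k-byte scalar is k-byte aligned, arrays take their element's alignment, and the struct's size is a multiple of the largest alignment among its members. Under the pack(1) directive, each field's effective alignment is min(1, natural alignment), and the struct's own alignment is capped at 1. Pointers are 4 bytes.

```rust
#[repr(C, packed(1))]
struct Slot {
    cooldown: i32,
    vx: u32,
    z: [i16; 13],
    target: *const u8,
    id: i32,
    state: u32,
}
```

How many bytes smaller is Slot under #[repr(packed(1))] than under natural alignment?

2

natural layout:
  cooldown at 0 (size 4, align 4) → ends 4
  vx at 4 (size 4, align 4) → ends 8
  z at 8 (size 26, align 2) → ends 34
  pad 2 to align 4 for target
  target at 36 (size 4, align 4) → ends 40
  id at 40 (size 4, align 4) → ends 44
  state at 44 (size 4, align 4) → ends 48
  total 48 bytes, alignment 4
packed(1) layout:
  cooldown at 0 (size 4, align 1) → ends 4
  vx at 4 (size 4, align 1) → ends 8
  z at 8 (size 26, align 1) → ends 34
  target at 34 (size 4, align 1) → ends 38
  id at 38 (size 4, align 1) → ends 42
  state at 42 (size 4, align 1) → ends 46
  total 46 bytes, alignment 1
48 − 46 = 2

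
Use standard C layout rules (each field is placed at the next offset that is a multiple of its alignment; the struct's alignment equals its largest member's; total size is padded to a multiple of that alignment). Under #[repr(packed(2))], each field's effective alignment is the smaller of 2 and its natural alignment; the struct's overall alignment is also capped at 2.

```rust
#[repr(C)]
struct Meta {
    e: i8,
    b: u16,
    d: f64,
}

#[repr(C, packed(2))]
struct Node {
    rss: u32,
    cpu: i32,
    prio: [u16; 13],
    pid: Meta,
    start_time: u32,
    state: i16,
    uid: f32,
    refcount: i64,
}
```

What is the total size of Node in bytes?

Meta: 0..1  e  (1B, 1-aligned); 1..2  -- padding (1B); 2..4  b  (2B, 2-aligned); 4..8  -- padding (4B); 8..16  d  (8B, 8-aligned); sizeof = 16, alignof = 8
0..4  rss  (4B, 2-aligned)
4..8  cpu  (4B, 2-aligned)
8..34  prio  (26B, 2-aligned)
34..50  pid  (16B, 2-aligned)
50..54  start_time  (4B, 2-aligned)
54..56  state  (2B, 2-aligned)
56..60  uid  (4B, 2-aligned)
60..68  refcount  (8B, 2-aligned)
sizeof = 68, alignof = 2

68 bytes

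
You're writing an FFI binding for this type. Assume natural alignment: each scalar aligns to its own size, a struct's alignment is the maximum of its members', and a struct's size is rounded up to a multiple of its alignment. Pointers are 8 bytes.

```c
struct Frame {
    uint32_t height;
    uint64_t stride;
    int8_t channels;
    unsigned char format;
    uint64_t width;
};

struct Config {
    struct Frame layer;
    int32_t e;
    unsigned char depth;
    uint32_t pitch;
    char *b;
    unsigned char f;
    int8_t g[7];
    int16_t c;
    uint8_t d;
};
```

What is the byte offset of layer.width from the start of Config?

Frame: 0..4  height  (4B, 4-aligned); 4..8  -- padding (4B); 8..16  stride  (8B, 8-aligned); 16..17  channels  (1B, 1-aligned); 17..18  format  (1B, 1-aligned); 18..24  -- padding (6B); 24..32  width  (8B, 8-aligned); sizeof = 32, alignof = 8
0..32  layer  (32B, 8-aligned)
within Frame: width at 24
0 + 24 = 24

24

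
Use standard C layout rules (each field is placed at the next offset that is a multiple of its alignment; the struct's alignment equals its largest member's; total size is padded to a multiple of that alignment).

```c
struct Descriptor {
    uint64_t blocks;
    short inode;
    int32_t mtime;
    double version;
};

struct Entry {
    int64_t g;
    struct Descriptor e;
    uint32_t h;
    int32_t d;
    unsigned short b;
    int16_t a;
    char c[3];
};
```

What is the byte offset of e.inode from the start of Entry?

16

Descriptor: @0: blocks [8B, align 8] → 8; @8: inode [2B, align 2] → 10; +2 pad (align 4); @12: mtime [4B, align 4] → 16; @16: version [8B, align 8] → 24; size 24, align 8
@0: g [8B, align 8] → 8
@8: e [24B, align 8] → 32
within Descriptor: inode at 8
8 + 8 = 16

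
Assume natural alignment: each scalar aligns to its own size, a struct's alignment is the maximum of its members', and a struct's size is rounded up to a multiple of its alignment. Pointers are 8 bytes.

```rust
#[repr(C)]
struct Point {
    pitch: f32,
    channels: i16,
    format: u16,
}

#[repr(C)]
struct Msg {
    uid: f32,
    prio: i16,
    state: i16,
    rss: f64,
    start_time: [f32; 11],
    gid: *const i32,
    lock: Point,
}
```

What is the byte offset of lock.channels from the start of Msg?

Point: @0: pitch [4B, align 4] → 4; @4: channels [2B, align 2] → 6; @6: format [2B, align 2] → 8; size 8, align 4
@0: uid [4B, align 4] → 4
@4: prio [2B, align 2] → 6
@6: state [2B, align 2] → 8
@8: rss [8B, align 8] → 16
@16: start_time [44B, align 4] → 60
+4 pad (align 8)
@64: gid [8B, align 8] → 72
@72: lock [8B, align 4] → 80
within Point: channels at 4
72 + 4 = 76

76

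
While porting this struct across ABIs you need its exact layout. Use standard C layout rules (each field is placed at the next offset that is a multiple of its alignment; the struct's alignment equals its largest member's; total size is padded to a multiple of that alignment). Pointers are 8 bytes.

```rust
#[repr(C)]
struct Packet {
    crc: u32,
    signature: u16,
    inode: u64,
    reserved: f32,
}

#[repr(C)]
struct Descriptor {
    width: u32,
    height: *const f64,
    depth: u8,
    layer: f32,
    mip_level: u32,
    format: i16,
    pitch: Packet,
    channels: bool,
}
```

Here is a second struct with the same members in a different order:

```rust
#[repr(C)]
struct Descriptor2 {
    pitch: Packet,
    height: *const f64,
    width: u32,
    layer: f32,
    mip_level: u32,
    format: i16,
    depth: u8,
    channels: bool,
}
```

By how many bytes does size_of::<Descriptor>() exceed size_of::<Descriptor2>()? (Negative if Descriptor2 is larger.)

16

Packet: crc at 0 (size 4, align 4) → ends 4; signature at 4 (size 2, align 2) → ends 6; pad 2 to align 8 for inode; inode at 8 (size 8, align 8) → ends 16; reserved at 16 (size 4, align 4) → ends 20; tail pad 4 to reach multiple of 8; total 24 bytes, alignment 8
width at 0 (size 4, align 4) → ends 4
pad 4 to align 8 for height
height at 8 (size 8, align 8) → ends 16
depth at 16 (size 1, align 1) → ends 17
pad 3 to align 4 for layer
layer at 20 (size 4, align 4) → ends 24
mip_level at 24 (size 4, align 4) → ends 28
format at 28 (size 2, align 2) → ends 30
pad 2 to align 8 for pitch
pitch at 32 (size 24, align 8) → ends 56
channels at 56 (size 1, align 1) → ends 57
tail pad 7 to reach multiple of 8
total 64 bytes, alignment 8
— Descriptor2 —
pitch at 0 (size 24, align 8) → ends 24
height at 24 (size 8, align 8) → ends 32
width at 32 (size 4, align 4) → ends 36
layer at 36 (size 4, align 4) → ends 40
mip_level at 40 (size 4, align 4) → ends 44
format at 44 (size 2, align 2) → ends 46
depth at 46 (size 1, align 1) → ends 47
channels at 47 (size 1, align 1) → ends 48
total 48 bytes, alignment 8
64 − 48 = 16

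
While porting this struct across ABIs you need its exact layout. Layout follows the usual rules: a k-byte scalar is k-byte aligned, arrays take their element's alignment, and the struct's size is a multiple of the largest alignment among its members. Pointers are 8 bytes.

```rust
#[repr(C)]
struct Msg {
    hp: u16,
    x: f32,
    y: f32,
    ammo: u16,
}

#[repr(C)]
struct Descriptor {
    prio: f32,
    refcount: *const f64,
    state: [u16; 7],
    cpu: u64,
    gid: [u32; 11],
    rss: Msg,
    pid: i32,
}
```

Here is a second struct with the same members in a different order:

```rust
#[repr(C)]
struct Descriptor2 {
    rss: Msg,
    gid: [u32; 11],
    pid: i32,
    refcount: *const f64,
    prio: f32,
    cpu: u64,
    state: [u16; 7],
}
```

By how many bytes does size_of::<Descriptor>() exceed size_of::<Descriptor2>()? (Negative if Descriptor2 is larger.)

0

Msg: hp at 0 (size 2, align 2) → ends 2; pad 2 to align 4 for x; x at 4 (size 4, align 4) → ends 8; y at 8 (size 4, align 4) → ends 12; ammo at 12 (size 2, align 2) → ends 14; tail pad 2 to reach multiple of 4; total 16 bytes, alignment 4
prio at 0 (size 4, align 4) → ends 4
pad 4 to align 8 for refcount
refcount at 8 (size 8, align 8) → ends 16
state at 16 (size 14, align 2) → ends 30
pad 2 to align 8 for cpu
cpu at 32 (size 8, align 8) → ends 40
gid at 40 (size 44, align 4) → ends 84
rss at 84 (size 16, align 4) → ends 100
pid at 100 (size 4, align 4) → ends 104
total 104 bytes, alignment 8
— Descriptor2 —
rss at 0 (size 16, align 4) → ends 16
gid at 16 (size 44, align 4) → ends 60
pid at 60 (size 4, align 4) → ends 64
refcount at 64 (size 8, align 8) → ends 72
prio at 72 (size 4, align 4) → ends 76
pad 4 to align 8 for cpu
cpu at 80 (size 8, align 8) → ends 88
state at 88 (size 14, align 2) → ends 102
tail pad 2 to reach multiple of 8
total 104 bytes, alignment 8
104 − 104 = 0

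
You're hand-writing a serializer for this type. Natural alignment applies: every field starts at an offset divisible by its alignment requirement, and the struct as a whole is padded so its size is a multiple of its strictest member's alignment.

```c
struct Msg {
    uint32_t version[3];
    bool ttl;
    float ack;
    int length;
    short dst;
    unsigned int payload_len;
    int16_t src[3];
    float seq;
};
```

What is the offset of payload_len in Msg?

version at 0 (size 12, align 4) → ends 12
ttl at 12 (size 1, align 1) → ends 13
pad 3 to align 4 for ack
ack at 16 (size 4, align 4) → ends 20
length at 20 (size 4, align 4) → ends 24
dst at 24 (size 2, align 2) → ends 26
pad 2 to align 4 for payload_len
payload_len at 28 (size 4, align 4) → ends 32

28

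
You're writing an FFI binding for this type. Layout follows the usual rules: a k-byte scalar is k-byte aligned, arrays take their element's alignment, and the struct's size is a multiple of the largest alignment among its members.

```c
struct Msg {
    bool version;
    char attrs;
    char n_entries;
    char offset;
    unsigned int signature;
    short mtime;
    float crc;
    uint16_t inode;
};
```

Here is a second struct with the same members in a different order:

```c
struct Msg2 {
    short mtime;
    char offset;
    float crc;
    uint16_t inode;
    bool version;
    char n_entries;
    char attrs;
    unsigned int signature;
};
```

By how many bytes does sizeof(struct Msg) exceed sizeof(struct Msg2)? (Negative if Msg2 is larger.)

0

0..1  version  (1B, 1-aligned)
1..2  attrs  (1B, 1-aligned)
2..3  n_entries  (1B, 1-aligned)
3..4  offset  (1B, 1-aligned)
4..8  signature  (4B, 4-aligned)
8..10  mtime  (2B, 2-aligned)
10..12  -- padding (2B)
12..16  crc  (4B, 4-aligned)
16..18  inode  (2B, 2-aligned)
18..20  -- tail padding (2B)
sizeof = 20, alignof = 4
— Msg2 —
0..2  mtime  (2B, 2-aligned)
2..3  offset  (1B, 1-aligned)
3..4  -- padding (1B)
4..8  crc  (4B, 4-aligned)
8..10  inode  (2B, 2-aligned)
10..11  version  (1B, 1-aligned)
11..12  n_entries  (1B, 1-aligned)
12..13  attrs  (1B, 1-aligned)
13..16  -- padding (3B)
16..20  signature  (4B, 4-aligned)
sizeof = 20, alignof = 4
20 − 20 = 0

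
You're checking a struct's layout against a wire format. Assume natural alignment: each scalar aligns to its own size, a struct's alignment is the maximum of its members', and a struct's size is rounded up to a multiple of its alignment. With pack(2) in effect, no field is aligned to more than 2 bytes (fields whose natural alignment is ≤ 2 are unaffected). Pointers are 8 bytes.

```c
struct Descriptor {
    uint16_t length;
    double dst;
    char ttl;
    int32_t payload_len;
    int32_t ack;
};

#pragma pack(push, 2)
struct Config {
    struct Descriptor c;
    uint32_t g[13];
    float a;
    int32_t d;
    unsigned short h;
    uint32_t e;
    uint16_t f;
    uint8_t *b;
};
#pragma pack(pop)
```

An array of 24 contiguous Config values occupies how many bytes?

2592

Descriptor: 0..2  length  (2B, 2-aligned); 2..8  -- padding (6B); 8..16  dst  (8B, 8-aligned); 16..17  ttl  (1B, 1-aligned); 17..20  -- padding (3B); 20..24  payload_len  (4B, 4-aligned); 24..28  ack  (4B, 4-aligned); 28..32  -- tail padding (4B); sizeof = 32, alignof = 8
0..32  c  (32B, 2-aligned)
32..84  g  (52B, 2-aligned)
84..88  a  (4B, 2-aligned)
88..92  d  (4B, 2-aligned)
92..94  h  (2B, 2-aligned)
94..98  e  (4B, 2-aligned)
98..100  f  (2B, 2-aligned)
100..108  b  (8B, 2-aligned)
sizeof = 108, alignof = 2
array of 24: 24 × 108 = 2592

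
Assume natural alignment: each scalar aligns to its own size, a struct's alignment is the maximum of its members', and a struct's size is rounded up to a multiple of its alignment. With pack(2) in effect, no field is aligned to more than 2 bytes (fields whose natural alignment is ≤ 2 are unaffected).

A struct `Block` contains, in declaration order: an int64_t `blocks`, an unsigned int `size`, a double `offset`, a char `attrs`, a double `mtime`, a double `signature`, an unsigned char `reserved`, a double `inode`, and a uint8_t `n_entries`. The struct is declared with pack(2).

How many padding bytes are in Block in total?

3

@0: blocks [8B, align 2] → 8
@8: size [4B, align 2] → 12
@12: offset [8B, align 2] → 20
@20: attrs [1B, align 1] → 21
+1 pad (align 2)
@22: mtime [8B, align 2] → 30
@30: signature [8B, align 2] → 38
@38: reserved [1B, align 1] → 39
+1 pad (align 2)
@40: inode [8B, align 2] → 48
@48: n_entries [1B, align 1] → 49
+1 tail pad (align 2)
size 50, align 2
data bytes 47, size 50 → padding 3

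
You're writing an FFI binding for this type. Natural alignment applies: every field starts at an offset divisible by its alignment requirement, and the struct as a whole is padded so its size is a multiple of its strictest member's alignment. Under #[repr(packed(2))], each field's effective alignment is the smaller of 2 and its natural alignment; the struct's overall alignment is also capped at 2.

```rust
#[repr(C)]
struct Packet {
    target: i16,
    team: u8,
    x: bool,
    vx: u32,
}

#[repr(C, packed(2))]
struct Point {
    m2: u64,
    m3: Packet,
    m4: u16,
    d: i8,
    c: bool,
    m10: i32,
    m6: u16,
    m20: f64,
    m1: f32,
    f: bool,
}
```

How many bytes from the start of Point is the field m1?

Packet: 0..2  target  (2B, 2-aligned); 2..3  team  (1B, 1-aligned); 3..4  x  (1B, 1-aligned); 4..8  vx  (4B, 4-aligned); sizeof = 8, alignof = 4
0..8  m2  (8B, 2-aligned)
8..16  m3  (8B, 2-aligned)
16..18  m4  (2B, 2-aligned)
18..19  d  (1B, 1-aligned)
19..20  c  (1B, 1-aligned)
20..24  m10  (4B, 2-aligned)
24..26  m6  (2B, 2-aligned)
26..34  m20  (8B, 2-aligned)
34..38  m1  (4B, 2-aligned)

34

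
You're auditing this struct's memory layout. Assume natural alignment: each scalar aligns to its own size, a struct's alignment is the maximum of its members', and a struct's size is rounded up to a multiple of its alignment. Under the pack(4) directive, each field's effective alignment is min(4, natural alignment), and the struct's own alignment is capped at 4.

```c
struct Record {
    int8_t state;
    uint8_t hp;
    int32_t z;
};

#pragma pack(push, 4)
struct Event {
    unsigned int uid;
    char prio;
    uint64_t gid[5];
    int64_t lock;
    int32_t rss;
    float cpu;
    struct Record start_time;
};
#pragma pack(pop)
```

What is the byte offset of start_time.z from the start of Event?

68

Record: 0..1  state  (1B, 1-aligned); 1..2  hp  (1B, 1-aligned); 2..4  -- padding (2B); 4..8  z  (4B, 4-aligned); sizeof = 8, alignof = 4
0..4  uid  (4B, 4-aligned)
4..5  prio  (1B, 1-aligned)
5..8  -- padding (3B)
8..48  gid  (40B, 4-aligned)
48..56  lock  (8B, 4-aligned)
56..60  rss  (4B, 4-aligned)
60..64  cpu  (4B, 4-aligned)
64..72  start_time  (8B, 4-aligned)
within Record: z at 4
64 + 4 = 68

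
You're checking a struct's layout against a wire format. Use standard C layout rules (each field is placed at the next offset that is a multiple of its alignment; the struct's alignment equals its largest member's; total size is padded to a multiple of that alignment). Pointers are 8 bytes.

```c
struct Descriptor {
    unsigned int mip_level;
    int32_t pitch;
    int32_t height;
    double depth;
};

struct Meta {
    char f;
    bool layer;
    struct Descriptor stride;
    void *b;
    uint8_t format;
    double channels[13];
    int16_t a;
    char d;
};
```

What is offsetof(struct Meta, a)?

152

Descriptor: @0: mip_level [4B, align 4] → 4; @4: pitch [4B, align 4] → 8; @8: height [4B, align 4] → 12; +4 pad (align 8); @16: depth [8B, align 8] → 24; size 24, align 8
@0: f [1B, align 1] → 1
@1: layer [1B, align 1] → 2
+6 pad (align 8)
@8: stride [24B, align 8] → 32
@32: b [8B, align 8] → 40
@40: format [1B, align 1] → 41
+7 pad (align 8)
@48: channels [104B, align 8] → 152
@152: a [2B, align 2] → 154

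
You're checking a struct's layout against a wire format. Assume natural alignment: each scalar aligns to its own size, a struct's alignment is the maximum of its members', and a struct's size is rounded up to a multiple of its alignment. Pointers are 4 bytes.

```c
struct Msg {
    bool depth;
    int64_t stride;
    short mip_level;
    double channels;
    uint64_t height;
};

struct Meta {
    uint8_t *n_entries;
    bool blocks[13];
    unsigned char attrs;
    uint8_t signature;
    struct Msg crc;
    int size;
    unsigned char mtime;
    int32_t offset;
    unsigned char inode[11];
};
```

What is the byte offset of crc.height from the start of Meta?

56

Msg: 0..1  depth  (1B, 1-aligned); 1..8  -- padding (7B); 8..16  stride  (8B, 8-aligned); 16..18  mip_level  (2B, 2-aligned); 18..24  -- padding (6B); 24..32  channels  (8B, 8-aligned); 32..40  height  (8B, 8-aligned); sizeof = 40, alignof = 8
0..4  n_entries  (4B, 4-aligned)
4..17  blocks  (13B, 1-aligned)
17..18  attrs  (1B, 1-aligned)
18..19  signature  (1B, 1-aligned)
19..24  -- padding (5B)
24..64  crc  (40B, 8-aligned)
within Msg: height at 32
24 + 32 = 56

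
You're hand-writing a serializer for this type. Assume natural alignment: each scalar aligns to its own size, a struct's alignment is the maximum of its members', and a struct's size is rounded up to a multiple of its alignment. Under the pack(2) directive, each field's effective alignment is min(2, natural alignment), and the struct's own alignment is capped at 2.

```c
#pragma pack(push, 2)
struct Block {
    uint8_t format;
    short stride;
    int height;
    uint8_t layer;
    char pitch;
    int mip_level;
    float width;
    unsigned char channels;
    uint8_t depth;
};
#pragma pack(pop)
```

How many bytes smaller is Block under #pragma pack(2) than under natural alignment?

natural layout:
  0..1  format  (1B, 1-aligned)
  1..2  -- padding (1B)
  2..4  stride  (2B, 2-aligned)
  4..8  height  (4B, 4-aligned)
  8..9  layer  (1B, 1-aligned)
  9..10  pitch  (1B, 1-aligned)
  10..12  -- padding (2B)
  12..16  mip_level  (4B, 4-aligned)
  16..20  width  (4B, 4-aligned)
  20..21  channels  (1B, 1-aligned)
  21..22  depth  (1B, 1-aligned)
  22..24  -- tail padding (2B)
  sizeof = 24, alignof = 4
packed(2) layout:
  0..1  format  (1B, 1-aligned)
  1..2  -- padding (1B)
  2..4  stride  (2B, 2-aligned)
  4..8  height  (4B, 2-aligned)
  8..9  layer  (1B, 1-aligned)
  9..10  pitch  (1B, 1-aligned)
  10..14  mip_level  (4B, 2-aligned)
  14..18  width  (4B, 2-aligned)
  18..19  channels  (1B, 1-aligned)
  19..20  depth  (1B, 1-aligned)
  sizeof = 20, alignof = 2
24 − 20 = 4

4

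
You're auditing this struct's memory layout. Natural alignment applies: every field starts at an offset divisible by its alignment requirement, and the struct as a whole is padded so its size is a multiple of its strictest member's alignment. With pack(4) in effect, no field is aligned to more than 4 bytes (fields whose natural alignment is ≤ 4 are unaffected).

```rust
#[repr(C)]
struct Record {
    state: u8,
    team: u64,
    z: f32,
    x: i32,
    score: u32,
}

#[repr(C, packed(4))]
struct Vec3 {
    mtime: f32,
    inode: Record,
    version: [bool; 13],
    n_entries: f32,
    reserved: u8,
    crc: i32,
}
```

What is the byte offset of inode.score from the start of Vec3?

28

Record: 0..1  state  (1B, 1-aligned); 1..8  -- padding (7B); 8..16  team  (8B, 8-aligned); 16..20  z  (4B, 4-aligned); 20..24  x  (4B, 4-aligned); 24..28  score  (4B, 4-aligned); 28..32  -- tail padding (4B); sizeof = 32, alignof = 8
0..4  mtime  (4B, 4-aligned)
4..36  inode  (32B, 4-aligned)
within Record: score at 24
4 + 24 = 28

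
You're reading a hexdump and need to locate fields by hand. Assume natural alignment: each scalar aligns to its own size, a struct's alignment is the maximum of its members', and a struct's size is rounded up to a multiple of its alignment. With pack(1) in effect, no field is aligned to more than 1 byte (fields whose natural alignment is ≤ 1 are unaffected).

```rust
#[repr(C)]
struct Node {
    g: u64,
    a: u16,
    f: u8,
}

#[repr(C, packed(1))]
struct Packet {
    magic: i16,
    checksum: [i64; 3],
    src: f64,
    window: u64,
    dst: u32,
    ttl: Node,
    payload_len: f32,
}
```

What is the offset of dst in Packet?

Node: g at 0 (size 8, align 8) → ends 8; a at 8 (size 2, align 2) → ends 10; f at 10 (size 1, align 1) → ends 11; tail pad 5 to reach multiple of 8; total 16 bytes, alignment 8
magic at 0 (size 2, align 1) → ends 2
checksum at 2 (size 24, align 1) → ends 26
src at 26 (size 8, align 1) → ends 34
window at 34 (size 8, align 1) → ends 42
dst at 42 (size 4, align 1) → ends 46

42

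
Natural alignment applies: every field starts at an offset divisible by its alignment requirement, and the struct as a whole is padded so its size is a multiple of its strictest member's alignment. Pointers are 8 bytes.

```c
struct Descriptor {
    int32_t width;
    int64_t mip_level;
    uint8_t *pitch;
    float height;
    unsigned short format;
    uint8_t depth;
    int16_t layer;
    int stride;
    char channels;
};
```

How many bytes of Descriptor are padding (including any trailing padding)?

0..4  width  (4B, 4-aligned)
4..8  -- padding (4B)
8..16  mip_level  (8B, 8-aligned)
16..24  pitch  (8B, 8-aligned)
24..28  height  (4B, 4-aligned)
28..30  format  (2B, 2-aligned)
30..31  depth  (1B, 1-aligned)
31..32  -- padding (1B)
32..34  layer  (2B, 2-aligned)
34..36  -- padding (2B)
36..40  stride  (4B, 4-aligned)
40..41  channels  (1B, 1-aligned)
41..48  -- tail padding (7B)
sizeof = 48, alignof = 8
data bytes 34, size 48 → padding 14

14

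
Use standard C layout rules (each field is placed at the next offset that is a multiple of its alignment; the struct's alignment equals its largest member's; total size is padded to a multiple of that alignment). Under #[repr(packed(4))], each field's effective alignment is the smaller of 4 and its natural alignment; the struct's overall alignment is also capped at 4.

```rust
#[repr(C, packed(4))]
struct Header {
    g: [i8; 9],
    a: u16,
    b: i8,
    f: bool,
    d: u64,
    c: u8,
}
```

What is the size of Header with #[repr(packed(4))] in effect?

g at 0 (size 9, align 1) → ends 9
pad 1 to align 2 for a
a at 10 (size 2, align 2) → ends 12
b at 12 (size 1, align 1) → ends 13
f at 13 (size 1, align 1) → ends 14
pad 2 to align 4 for d
d at 16 (size 8, align 4) → ends 24
c at 24 (size 1, align 1) → ends 25
tail pad 3 to reach multiple of 4
total 28 bytes, alignment 4

28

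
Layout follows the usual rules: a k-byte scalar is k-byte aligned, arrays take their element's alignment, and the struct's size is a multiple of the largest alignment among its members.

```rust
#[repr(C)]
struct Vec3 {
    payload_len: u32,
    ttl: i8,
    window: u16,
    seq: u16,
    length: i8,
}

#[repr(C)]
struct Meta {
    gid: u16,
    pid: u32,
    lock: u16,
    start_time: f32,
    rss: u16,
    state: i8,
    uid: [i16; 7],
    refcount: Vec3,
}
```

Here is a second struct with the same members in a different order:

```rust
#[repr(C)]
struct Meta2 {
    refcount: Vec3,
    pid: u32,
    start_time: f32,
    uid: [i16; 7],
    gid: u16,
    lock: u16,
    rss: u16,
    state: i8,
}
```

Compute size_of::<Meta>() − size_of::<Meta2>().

4

Vec3: @0: payload_len [4B, align 4] → 4; @4: ttl [1B, align 1] → 5; +1 pad (align 2); @6: window [2B, align 2] → 8; @8: seq [2B, align 2] → 10; @10: length [1B, align 1] → 11; +1 tail pad (align 4); size 12, align 4
@0: gid [2B, align 2] → 2
+2 pad (align 4)
@4: pid [4B, align 4] → 8
@8: lock [2B, align 2] → 10
+2 pad (align 4)
@12: start_time [4B, align 4] → 16
@16: rss [2B, align 2] → 18
@18: state [1B, align 1] → 19
+1 pad (align 2)
@20: uid [14B, align 2] → 34
+2 pad (align 4)
@36: refcount [12B, align 4] → 48
size 48, align 4
— Meta2 —
@0: refcount [12B, align 4] → 12
@12: pid [4B, align 4] → 16
@16: start_time [4B, align 4] → 20
@20: uid [14B, align 2] → 34
@34: gid [2B, align 2] → 36
@36: lock [2B, align 2] → 38
@38: rss [2B, align 2] → 40
@40: state [1B, align 1] → 41
+3 tail pad (align 4)
size 44, align 4
48 − 44 = 4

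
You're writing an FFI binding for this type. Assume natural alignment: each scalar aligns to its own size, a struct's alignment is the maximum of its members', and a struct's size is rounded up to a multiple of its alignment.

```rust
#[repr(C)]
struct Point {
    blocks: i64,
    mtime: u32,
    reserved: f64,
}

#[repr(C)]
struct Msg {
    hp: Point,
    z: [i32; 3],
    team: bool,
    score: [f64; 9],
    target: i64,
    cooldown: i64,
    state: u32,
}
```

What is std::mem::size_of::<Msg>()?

Point: blocks at 0 (size 8, align 8) → ends 8; mtime at 8 (size 4, align 4) → ends 12; pad 4 to align 8 for reserved; reserved at 16 (size 8, align 8) → ends 24; total 24 bytes, alignment 8
hp at 0 (size 24, align 8) → ends 24
z at 24 (size 12, align 4) → ends 36
team at 36 (size 1, align 1) → ends 37
pad 3 to align 8 for score
score at 40 (size 72, align 8) → ends 112
target at 112 (size 8, align 8) → ends 120
cooldown at 120 (size 8, align 8) → ends 128
state at 128 (size 4, align 4) → ends 132
tail pad 4 to reach multiple of 8
total 136 bytes, alignment 8

136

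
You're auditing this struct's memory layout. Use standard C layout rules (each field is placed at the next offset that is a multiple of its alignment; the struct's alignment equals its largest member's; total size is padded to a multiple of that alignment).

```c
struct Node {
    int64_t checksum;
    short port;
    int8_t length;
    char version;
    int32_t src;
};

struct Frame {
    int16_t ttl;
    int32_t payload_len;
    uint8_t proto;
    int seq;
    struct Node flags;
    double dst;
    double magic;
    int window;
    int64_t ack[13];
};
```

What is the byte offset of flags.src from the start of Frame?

28

Node: checksum at 0 (size 8, align 8) → ends 8; port at 8 (size 2, align 2) → ends 10; length at 10 (size 1, align 1) → ends 11; version at 11 (size 1, align 1) → ends 12; src at 12 (size 4, align 4) → ends 16; total 16 bytes, alignment 8
ttl at 0 (size 2, align 2) → ends 2
pad 2 to align 4 for payload_len
payload_len at 4 (size 4, align 4) → ends 8
proto at 8 (size 1, align 1) → ends 9
pad 3 to align 4 for seq
seq at 12 (size 4, align 4) → ends 16
flags at 16 (size 16, align 8) → ends 32
within Node: src at 12
16 + 12 = 28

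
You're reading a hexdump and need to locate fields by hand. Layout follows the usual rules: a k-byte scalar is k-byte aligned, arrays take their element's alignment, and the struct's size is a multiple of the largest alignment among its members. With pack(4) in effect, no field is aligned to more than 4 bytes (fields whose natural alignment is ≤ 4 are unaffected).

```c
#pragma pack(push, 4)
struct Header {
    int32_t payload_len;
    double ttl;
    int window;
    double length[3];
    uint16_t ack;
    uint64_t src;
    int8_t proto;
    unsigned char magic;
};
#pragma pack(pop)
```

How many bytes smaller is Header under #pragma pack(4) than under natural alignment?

natural layout:
  @0: payload_len [4B, align 4] → 4
  +4 pad (align 8)
  @8: ttl [8B, align 8] → 16
  @16: window [4B, align 4] → 20
  +4 pad (align 8)
  @24: length [24B, align 8] → 48
  @48: ack [2B, align 2] → 50
  +6 pad (align 8)
  @56: src [8B, align 8] → 64
  @64: proto [1B, align 1] → 65
  @65: magic [1B, align 1] → 66
  +6 tail pad (align 8)
  size 72, align 8
packed(4) layout:
  @0: payload_len [4B, align 4] → 4
  @4: ttl [8B, align 4] → 12
  @12: window [4B, align 4] → 16
  @16: length [24B, align 4] → 40
  @40: ack [2B, align 2] → 42
  +2 pad (align 4)
  @44: src [8B, align 4] → 52
  @52: proto [1B, align 1] → 53
  @53: magic [1B, align 1] → 54
  +2 tail pad (align 4)
  size 56, align 4
72 − 56 = 16

16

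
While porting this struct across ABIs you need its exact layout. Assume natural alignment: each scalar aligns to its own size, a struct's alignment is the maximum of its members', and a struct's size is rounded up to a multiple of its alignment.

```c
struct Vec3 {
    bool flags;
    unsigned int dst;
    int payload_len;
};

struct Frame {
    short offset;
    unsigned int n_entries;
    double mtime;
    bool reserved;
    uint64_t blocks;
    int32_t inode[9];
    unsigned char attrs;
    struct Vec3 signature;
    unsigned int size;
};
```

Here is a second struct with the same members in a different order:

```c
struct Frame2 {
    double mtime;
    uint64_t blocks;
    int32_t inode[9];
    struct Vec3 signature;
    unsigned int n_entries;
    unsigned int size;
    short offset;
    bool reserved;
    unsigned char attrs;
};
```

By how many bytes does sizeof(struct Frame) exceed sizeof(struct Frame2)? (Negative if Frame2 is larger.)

8

Vec3: flags at 0 (size 1, align 1) → ends 1; pad 3 to align 4 for dst; dst at 4 (size 4, align 4) → ends 8; payload_len at 8 (size 4, align 4) → ends 12; total 12 bytes, alignment 4
offset at 0 (size 2, align 2) → ends 2
pad 2 to align 4 for n_entries
n_entries at 4 (size 4, align 4) → ends 8
mtime at 8 (size 8, align 8) → ends 16
reserved at 16 (size 1, align 1) → ends 17
pad 7 to align 8 for blocks
blocks at 24 (size 8, align 8) → ends 32
inode at 32 (size 36, align 4) → ends 68
attrs at 68 (size 1, align 1) → ends 69
pad 3 to align 4 for signature
signature at 72 (size 12, align 4) → ends 84
size at 84 (size 4, align 4) → ends 88
total 88 bytes, alignment 8
— Frame2 —
mtime at 0 (size 8, align 8) → ends 8
blocks at 8 (size 8, align 8) → ends 16
inode at 16 (size 36, align 4) → ends 52
signature at 52 (size 12, align 4) → ends 64
n_entries at 64 (size 4, align 4) → ends 68
size at 68 (size 4, align 4) → ends 72
offset at 72 (size 2, align 2) → ends 74
reserved at 74 (size 1, align 1) → ends 75
attrs at 75 (size 1, align 1) → ends 76
tail pad 4 to reach multiple of 8
total 80 bytes, alignment 8
88 − 80 = 8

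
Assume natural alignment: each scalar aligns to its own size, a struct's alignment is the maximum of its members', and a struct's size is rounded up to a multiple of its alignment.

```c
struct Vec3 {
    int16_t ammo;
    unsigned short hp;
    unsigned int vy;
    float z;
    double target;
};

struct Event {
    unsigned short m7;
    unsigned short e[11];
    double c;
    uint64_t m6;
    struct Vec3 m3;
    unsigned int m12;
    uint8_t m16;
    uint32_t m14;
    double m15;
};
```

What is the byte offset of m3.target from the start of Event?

Vec3: ammo at 0 (size 2, align 2) → ends 2; hp at 2 (size 2, align 2) → ends 4; vy at 4 (size 4, align 4) → ends 8; z at 8 (size 4, align 4) → ends 12; pad 4 to align 8 for target; target at 16 (size 8, align 8) → ends 24; total 24 bytes, alignment 8
m7 at 0 (size 2, align 2) → ends 2
e at 2 (size 22, align 2) → ends 24
c at 24 (size 8, align 8) → ends 32
m6 at 32 (size 8, align 8) → ends 40
m3 at 40 (size 24, align 8) → ends 64
within Vec3: target at 16
40 + 16 = 56

56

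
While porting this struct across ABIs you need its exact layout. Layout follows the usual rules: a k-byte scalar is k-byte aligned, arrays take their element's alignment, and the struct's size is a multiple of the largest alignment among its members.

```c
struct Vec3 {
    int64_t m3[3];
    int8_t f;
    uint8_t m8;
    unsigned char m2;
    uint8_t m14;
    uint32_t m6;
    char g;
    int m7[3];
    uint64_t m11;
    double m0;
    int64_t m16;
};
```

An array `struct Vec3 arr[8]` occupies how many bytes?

576

0..24  m3  (24B, 8-aligned)
24..25  f  (1B, 1-aligned)
25..26  m8  (1B, 1-aligned)
26..27  m2  (1B, 1-aligned)
27..28  m14  (1B, 1-aligned)
28..32  m6  (4B, 4-aligned)
32..33  g  (1B, 1-aligned)
33..36  -- padding (3B)
36..48  m7  (12B, 4-aligned)
48..56  m11  (8B, 8-aligned)
56..64  m0  (8B, 8-aligned)
64..72  m16  (8B, 8-aligned)
sizeof = 72, alignof = 8
array of 8: 8 × 72 = 576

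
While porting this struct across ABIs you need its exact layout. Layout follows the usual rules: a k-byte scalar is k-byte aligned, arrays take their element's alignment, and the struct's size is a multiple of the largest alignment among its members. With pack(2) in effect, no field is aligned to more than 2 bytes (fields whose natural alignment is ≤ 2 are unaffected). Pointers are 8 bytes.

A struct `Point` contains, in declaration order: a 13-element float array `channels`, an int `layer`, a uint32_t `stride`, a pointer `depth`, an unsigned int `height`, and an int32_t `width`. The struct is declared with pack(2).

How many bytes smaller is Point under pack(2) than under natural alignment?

4

natural layout:
  0..52  channels  (52B, 4-aligned)
  52..56  layer  (4B, 4-aligned)
  56..60  stride  (4B, 4-aligned)
  60..64  -- padding (4B)
  64..72  depth  (8B, 8-aligned)
  72..76  height  (4B, 4-aligned)
  76..80  width  (4B, 4-aligned)
  sizeof = 80, alignof = 8
packed(2) layout:
  0..52  channels  (52B, 2-aligned)
  52..56  layer  (4B, 2-aligned)
  56..60  stride  (4B, 2-aligned)
  60..68  depth  (8B, 2-aligned)
  68..72  height  (4B, 2-aligned)
  72..76  width  (4B, 2-aligned)
  sizeof = 76, alignof = 2
80 − 76 = 4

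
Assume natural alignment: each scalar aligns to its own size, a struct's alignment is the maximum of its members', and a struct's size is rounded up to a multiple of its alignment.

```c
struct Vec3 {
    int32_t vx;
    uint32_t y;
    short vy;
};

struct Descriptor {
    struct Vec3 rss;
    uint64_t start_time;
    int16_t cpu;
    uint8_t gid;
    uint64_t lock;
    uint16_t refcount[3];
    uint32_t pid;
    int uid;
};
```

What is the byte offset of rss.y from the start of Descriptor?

4

Vec3: vx at 0 (size 4, align 4) → ends 4; y at 4 (size 4, align 4) → ends 8; vy at 8 (size 2, align 2) → ends 10; tail pad 2 to reach multiple of 4; total 12 bytes, alignment 4
rss at 0 (size 12, align 4) → ends 12
within Vec3: y at 4
0 + 4 = 4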